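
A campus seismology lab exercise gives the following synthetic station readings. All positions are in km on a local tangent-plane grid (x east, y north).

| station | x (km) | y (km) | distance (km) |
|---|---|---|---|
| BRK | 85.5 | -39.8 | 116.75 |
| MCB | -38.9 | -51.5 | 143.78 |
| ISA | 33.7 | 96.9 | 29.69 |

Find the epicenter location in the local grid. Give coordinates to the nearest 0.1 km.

x ≈ 40.9 km, y ≈ 68.1 km

Circle about each station: (x − 85.5)² + (y + 39.8)² = 116.75²; (x + 38.9)² + (y + 51.5)² = 143.78²; (x − 33.7)² + (y − 96.9)² = 29.69².
Subtracting the BRK equation from the MCB and ISA equations removes the quadratic terms:
-248.8 x − 23.4 y = -11770.96
-103.6 x + 273.4 y = 14380.08
Solving the 2×2 system: x ≈ 40.9, y ≈ 68.1 km.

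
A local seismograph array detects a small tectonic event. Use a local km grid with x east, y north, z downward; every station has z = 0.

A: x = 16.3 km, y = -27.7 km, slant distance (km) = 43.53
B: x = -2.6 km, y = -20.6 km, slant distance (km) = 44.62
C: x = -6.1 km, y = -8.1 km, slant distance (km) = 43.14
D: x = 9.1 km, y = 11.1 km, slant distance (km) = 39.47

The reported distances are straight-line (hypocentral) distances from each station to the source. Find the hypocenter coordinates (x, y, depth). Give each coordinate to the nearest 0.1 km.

Each station gives a sphere (x−x_i)² + (y−y_i)² + z² = d_i² (stations at z=0).
Subtracting the A sphere from B and C: z² cancels, leaving linear equations in x and y:
-37.8 x + 14.2 y = -697.94
-44.8 x + 39.2 y = -896.36
Solving: x ≈ 17.303, y ≈ -3.092 km (keep extra digits for the depth step; rounded: 17.3, -3.1).
Then from the A sphere: z² = 43.53² − (x − 16.3)² − (y + 27.7)² with x = 17.303, y = -3.092, so z ≈ 35.893 ≈ 35.9 km.

x ≈ 17.3 km, y ≈ -3.1 km, depth ≈ 35.9 km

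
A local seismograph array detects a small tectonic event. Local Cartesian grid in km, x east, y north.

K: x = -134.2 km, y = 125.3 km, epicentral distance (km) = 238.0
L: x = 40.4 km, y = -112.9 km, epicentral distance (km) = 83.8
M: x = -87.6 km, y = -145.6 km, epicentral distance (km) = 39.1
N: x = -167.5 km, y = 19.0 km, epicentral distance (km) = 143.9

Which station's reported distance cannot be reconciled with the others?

Solve using three stations at a time. Using K, M, N (subtract circle equations pairwise → linear system) gives (x, y) ≈ (-105.8, -111.0).
Distances from that point to each station vs reported:
  K: calculated 238.0 vs reported 238.0 → residual 0.0 km
  L: calculated 146.2 vs reported 83.8 → residual 62.4 km
  M: calculated 39.1 vs reported 39.1 → residual 0.0 km
  N: calculated 143.9 vs reported 143.9 → residual 0.0 km
K, M, N are mutually consistent (residuals ≈ 0); L is off by 62.4 km.

L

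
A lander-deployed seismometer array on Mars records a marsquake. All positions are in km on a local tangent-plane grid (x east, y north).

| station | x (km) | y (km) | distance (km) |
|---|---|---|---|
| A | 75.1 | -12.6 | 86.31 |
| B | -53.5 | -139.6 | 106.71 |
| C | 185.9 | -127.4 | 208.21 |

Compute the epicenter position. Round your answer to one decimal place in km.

Circle about each station: (x − 75.1)² + (y + 12.6)² = 86.31²; (x + 53.5)² + (y + 139.6)² = 106.71²; (x − 185.9)² + (y + 127.4)² = 208.21².
Subtracting pairs of circle equations eliminates x²+y² and gives linear equations (the radical axes):
-257.2 x − 254.0 y = 12614.03
221.6 x − 229.6 y = 9088.81
Solving the 2×2 system: x ≈ -5.1, y ≈ -44.5 km.
Check against A (with the unrounded x, y): √((x − 75.1)²+(y + 12.6)²) = 86.31 ≈ 86.31 km. ✓

-5.1 km east, -44.5 km north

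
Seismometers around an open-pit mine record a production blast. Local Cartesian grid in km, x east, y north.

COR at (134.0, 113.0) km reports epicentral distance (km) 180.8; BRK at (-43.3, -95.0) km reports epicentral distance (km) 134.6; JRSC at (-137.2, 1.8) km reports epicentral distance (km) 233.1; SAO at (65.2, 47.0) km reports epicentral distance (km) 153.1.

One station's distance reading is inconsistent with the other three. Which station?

SAO

Solve using three stations at a time. Using COR, BRK, JRSC (subtract circle equations pairwise → linear system) gives (x, y) ≈ (87.1, -61.6).
Distances from that point to each station vs reported:
  COR: calculated 180.8 vs reported 180.8 → residual 0.0 km
  BRK: calculated 134.6 vs reported 134.6 → residual 0.0 km
  JRSC: calculated 233.1 vs reported 233.1 → residual 0.0 km
  SAO: calculated 110.8 vs reported 153.1 → residual 42.3 km
COR, BRK, JRSC are mutually consistent (residuals ≈ 0); SAO is off by 42.3 km.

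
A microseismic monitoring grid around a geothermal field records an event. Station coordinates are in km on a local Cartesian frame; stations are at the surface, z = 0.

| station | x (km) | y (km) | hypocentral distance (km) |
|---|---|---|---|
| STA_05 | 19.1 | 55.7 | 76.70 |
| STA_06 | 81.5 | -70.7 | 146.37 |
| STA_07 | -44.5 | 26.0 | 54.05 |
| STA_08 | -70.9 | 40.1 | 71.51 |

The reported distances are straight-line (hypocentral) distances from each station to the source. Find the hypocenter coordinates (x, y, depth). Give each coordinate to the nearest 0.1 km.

Each station gives a sphere (x−x_i)² + (y−y_i)² + z² = d_i² (stations at z=0).
Subtracting the STA_05 sphere from STA_06 and STA_07: z² cancels, leaving linear equations in x and y:
124.8 x − 252.8 y = -7367.85
-127.2 x − 59.4 y = 2150.44
Solving: x ≈ -24.799, y ≈ 16.902 km (keep extra digits for the depth step; rounded: -24.8, 16.9).
Then from the STA_05 sphere: z² = 76.70² − (x − 19.1)² − (y − 55.7)² with x = -24.799, y = 16.902, so z ≈ 49.502 ≈ 49.5 km.

x ≈ -24.8 km, y ≈ 16.9 km, depth ≈ 49.5 km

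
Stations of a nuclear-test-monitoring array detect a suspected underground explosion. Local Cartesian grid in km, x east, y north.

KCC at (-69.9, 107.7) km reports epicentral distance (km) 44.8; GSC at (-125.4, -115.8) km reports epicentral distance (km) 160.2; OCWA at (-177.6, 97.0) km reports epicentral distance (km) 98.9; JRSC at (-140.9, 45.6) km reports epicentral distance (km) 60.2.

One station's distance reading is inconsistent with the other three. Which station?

GSC

Solve using three stations at a time. Using KCC, OCWA, JRSC (subtract circle equations pairwise → linear system) gives (x, y) ≈ (-84.0, 65.2).
Distances from that point to each station vs reported:
  KCC: calculated 44.8 vs reported 44.8 → residual 0.0 km
  GSC: calculated 185.6 vs reported 160.2 → residual 25.4 km
  OCWA: calculated 98.9 vs reported 98.9 → residual 0.0 km
  JRSC: calculated 60.2 vs reported 60.2 → residual 0.0 km
KCC, OCWA, JRSC are mutually consistent (residuals ≈ 0); GSC is off by 25.4 km.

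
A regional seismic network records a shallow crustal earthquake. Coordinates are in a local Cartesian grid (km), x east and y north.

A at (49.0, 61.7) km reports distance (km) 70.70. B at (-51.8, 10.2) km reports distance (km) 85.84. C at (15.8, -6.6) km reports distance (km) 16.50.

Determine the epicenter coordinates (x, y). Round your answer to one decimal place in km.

Circle about each station: (x − 49.0)² + (y − 61.7)² = 70.70²; (x + 51.8)² + (y − 10.2)² = 85.84²; (x − 15.8)² + (y + 6.6)² = 16.50².
Subtracting the A equation from the B and C equations removes the quadratic terms:
-201.6 x − 103.0 y = -5790.63
-66.4 x − 136.6 y = -1188.45
Solving the 2×2 system: x ≈ 32.3, y ≈ -7.0 km.

32.3 km east, -7.0 km north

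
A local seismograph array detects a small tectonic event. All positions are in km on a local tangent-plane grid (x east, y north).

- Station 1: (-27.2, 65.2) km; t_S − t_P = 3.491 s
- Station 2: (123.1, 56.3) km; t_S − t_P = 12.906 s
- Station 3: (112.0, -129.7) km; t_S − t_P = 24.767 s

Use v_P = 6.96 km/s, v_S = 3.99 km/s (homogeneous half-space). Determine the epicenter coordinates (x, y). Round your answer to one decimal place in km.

(3.9, 75.1)

Distance from S−P lag: d = Δt · v_P v_S / (v_P − v_S) = Δt · (6.96·3.99)/(6.96−3.99) ≈ 9.3503·Δt.
So d_Station 1 = 32.64, d_Station 2 = 120.68, d_Station 3 = 231.58 km.
Circle about each station: (x + 27.2)² + (y − 65.2)² = 32.64²; (x − 123.1)² + (y − 56.3)² = 120.68²; (x − 112.0)² + (y + 129.7)² = 231.58².
Subtracting pairs of circle equations eliminates x²+y² and gives linear equations (the radical axes):
300.6 x − 17.8 y = -165.87
278.4 x − 389.8 y = -28188.72
Solving the 2×2 system: x ≈ 3.9, y ≈ 75.1 km.
Check against Station 1 (with the unrounded x, y): √((x + 27.2)²+(y − 65.2)²) = 32.63 ≈ 32.64 km. ✓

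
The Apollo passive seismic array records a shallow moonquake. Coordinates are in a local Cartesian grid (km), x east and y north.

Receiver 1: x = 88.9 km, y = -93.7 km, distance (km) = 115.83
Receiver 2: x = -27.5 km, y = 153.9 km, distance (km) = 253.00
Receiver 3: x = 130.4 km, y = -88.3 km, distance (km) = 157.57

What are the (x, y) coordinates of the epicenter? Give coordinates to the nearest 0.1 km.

Circle about each station: (x − 88.9)² + (y + 93.7)² = 115.83²; (x + 27.5)² + (y − 153.9)² = 253.00²; (x − 130.4)² + (y + 88.3)² = 157.57².
Subtracting the Receiver 1 equation from the Receiver 2 and Receiver 3 equations removes the quadratic terms:
-232.8 x + 495.2 y = -42833.85
83.0 x + 10.8 y = -3293.57
Solving the 2×2 system: x ≈ -26.8, y ≈ -99.1 km.
Check against Receiver 1 (with the unrounded x, y): √((x − 88.9)²+(y + 93.7)²) = 115.81 ≈ 115.83 km. ✓

-26.8 km east, -99.1 km north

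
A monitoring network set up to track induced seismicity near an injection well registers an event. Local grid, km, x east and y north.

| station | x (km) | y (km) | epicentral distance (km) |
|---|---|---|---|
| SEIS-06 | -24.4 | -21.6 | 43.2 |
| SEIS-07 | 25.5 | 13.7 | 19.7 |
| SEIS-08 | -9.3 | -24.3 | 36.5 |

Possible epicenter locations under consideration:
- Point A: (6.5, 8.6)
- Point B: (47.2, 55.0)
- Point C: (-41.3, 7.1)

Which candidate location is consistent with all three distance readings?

For each candidate, compare |candidate − station| to the reported distance:
Point A: residuals SEIS-06 0.0, SEIS-07 0.0, SEIS-08 0.0 → max 0.0 km
Point B: residuals SEIS-06 61.7, SEIS-07 27.0, SEIS-08 60.9 → max 61.7 km
Point C: residuals SEIS-06 9.9, SEIS-07 47.4, SEIS-08 8.3 → max 47.4 km
Only Point A has all residuals ≈ 0.

Point A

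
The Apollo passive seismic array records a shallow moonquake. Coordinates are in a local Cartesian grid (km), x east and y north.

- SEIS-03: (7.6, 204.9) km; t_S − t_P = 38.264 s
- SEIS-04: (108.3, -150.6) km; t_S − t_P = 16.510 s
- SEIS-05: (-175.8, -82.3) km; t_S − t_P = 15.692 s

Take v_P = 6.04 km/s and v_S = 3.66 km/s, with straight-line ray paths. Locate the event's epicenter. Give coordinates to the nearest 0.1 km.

x ≈ -45.0 km, y ≈ -146.6 km

Distance from S−P lag: d = Δt · v_P v_S / (v_P − v_S) = Δt · (6.04·3.66)/(6.04−3.66) ≈ 9.2884·Δt.
So d_SEIS-03 = 355.41, d_SEIS-04 = 153.35, d_SEIS-05 = 145.75 km.
Circle about each station: (x − 7.6)² + (y − 204.9)² = 355.41²; (x − 108.3)² + (y + 150.6)² = 153.35²; (x + 175.8)² + (y + 82.3)² = 145.75².
Subtracting pairs of circle equations eliminates x²+y² and gives linear equations (the radical axes):
201.4 x − 711.0 y = 95167.53
-366.8 x − 574.4 y = 100710.37
Solving the 2×2 system: x ≈ -45.0, y ≈ -146.6 km.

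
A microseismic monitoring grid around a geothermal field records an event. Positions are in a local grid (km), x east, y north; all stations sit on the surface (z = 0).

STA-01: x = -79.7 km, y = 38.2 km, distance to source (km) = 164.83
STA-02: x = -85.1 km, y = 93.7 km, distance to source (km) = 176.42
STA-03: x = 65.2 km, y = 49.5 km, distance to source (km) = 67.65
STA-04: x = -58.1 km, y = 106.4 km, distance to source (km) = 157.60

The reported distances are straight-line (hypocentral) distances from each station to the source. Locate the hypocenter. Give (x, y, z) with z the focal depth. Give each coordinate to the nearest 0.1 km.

(70.6, 45.2, 67.3)

Each station gives a sphere (x−x_i)² + (y−y_i)² + z² = d_i² (stations at z=0).
Subtracting the STA-01 sphere from STA-02 and STA-03: z² cancels, leaving linear equations in x and y:
-10.8 x + 111.0 y = 4255.28
289.8 x + 22.6 y = 21482.37
Solving: x ≈ 70.603, y ≈ 45.205 km (keep extra digits for the depth step; rounded: 70.6, 45.2).
Then from the STA-01 sphere: z² = 164.83² − (x + 79.7)² − (y − 38.2)² with x = 70.603, y = 45.205, so z ≈ 67.297 ≈ 67.3 km.
Check against STA-04 (with the unrounded solution): distance 157.60 ≈ 157.60 km. ✓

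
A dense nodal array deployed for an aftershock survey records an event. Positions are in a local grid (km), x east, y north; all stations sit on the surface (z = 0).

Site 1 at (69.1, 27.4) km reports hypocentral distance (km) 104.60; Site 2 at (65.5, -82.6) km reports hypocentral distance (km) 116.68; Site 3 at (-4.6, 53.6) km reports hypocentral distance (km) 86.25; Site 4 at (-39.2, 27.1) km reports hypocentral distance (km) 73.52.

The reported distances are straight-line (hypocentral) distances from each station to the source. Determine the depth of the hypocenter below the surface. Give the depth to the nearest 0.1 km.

Each station gives a sphere (x−x_i)² + (y−y_i)² + z² = d_i² (stations at z=0).
Subtracting the Site 1 sphere from Site 2 and Site 3: z² cancels, leaving linear equations in x and y:
-7.2 x − 220.0 y = 2914.38
-147.4 x + 52.4 y = 870.65
Solving: x ≈ -10.494, y ≈ -12.904 km (keep extra digits for the depth step; rounded: -10.5, -12.9).
Then from the Site 1 sphere: z² = 104.60² − (x − 69.1)² − (y − 27.4)² with x = -10.494, y = -12.904, so z ≈ 54.604 ≈ 54.6 km.

54.6 km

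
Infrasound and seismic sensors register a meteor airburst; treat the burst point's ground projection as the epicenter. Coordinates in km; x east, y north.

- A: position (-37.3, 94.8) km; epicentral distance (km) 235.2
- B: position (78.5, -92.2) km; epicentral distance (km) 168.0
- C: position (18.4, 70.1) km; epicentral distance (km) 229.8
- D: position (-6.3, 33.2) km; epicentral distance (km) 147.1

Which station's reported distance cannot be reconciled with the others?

Solve using three stations at a time. Using A, B, C (subtract circle equations pairwise → linear system) gives (x, y) ≈ (-83.6, -135.7).
Distances from that point to each station vs reported:
  A: calculated 235.1 vs reported 235.2 → residual 0.1 km
  B: calculated 167.9 vs reported 168.0 → residual 0.1 km
  C: calculated 229.7 vs reported 229.8 → residual 0.1 km
  D: calculated 185.8 vs reported 147.1 → residual 38.7 km
A, B, C are mutually consistent (residuals ≈ 0); D is off by 38.7 km.

D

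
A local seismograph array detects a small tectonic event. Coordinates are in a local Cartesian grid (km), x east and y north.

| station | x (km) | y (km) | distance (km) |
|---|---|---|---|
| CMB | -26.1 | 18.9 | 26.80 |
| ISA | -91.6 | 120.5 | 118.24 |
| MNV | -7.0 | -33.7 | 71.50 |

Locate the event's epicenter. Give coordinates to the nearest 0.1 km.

(-7.1, 37.8)

Circle about each station: (x + 26.1)² + (y − 18.9)² = 26.80²; (x + 91.6)² + (y − 120.5)² = 118.24²; (x + 7.0)² + (y + 33.7)² = 71.50².
Subtracting the CMB equation from the ISA and MNV equations removes the quadratic terms:
-131.0 x + 203.2 y = 8609.93
38.2 x − 105.2 y = -4247.74
Solving the 2×2 system: x ≈ -7.1, y ≈ 37.8 km.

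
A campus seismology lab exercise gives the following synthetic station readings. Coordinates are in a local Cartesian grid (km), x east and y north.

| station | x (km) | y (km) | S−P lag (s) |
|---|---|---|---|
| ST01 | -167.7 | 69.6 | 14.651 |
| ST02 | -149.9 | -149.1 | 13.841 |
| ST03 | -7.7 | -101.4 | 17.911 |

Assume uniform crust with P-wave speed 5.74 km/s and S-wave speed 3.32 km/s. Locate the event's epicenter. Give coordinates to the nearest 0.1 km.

Distance from S−P lag: d = Δt · v_P v_S / (v_P − v_S) = Δt · (5.74·3.32)/(5.74−3.32) ≈ 7.8747·Δt.
So d_ST01 = 115.37, d_ST02 = 108.99, d_ST03 = 141.04 km.
Circle about each station: (x + 167.7)² + (y − 69.6)² = 115.37²; (x + 149.9)² + (y + 149.1)² = 108.99²; (x + 7.7)² + (y + 101.4)² = 141.04².
Subtracting pairs of circle equations eliminates x²+y² and gives linear equations (the radical axes):
35.6 x − 437.4 y = 13164.79
320.0 x − 342.0 y = -29208.24
Solving the 2×2 system: x ≈ -135.2, y ≈ -41.1 km.

(-135.2, -41.1)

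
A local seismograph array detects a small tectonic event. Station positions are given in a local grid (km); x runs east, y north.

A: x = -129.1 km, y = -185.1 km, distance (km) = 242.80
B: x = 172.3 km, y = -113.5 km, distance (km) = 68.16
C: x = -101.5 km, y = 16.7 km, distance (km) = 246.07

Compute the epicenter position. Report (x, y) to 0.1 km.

Circle about each station: (x + 129.1)² + (y + 185.1)² = 242.80²; (x − 172.3)² + (y + 113.5)² = 68.16²; (x + 101.5)² + (y − 16.7)² = 246.07².
Subtracting the A equation from the B and C equations removes the quadratic terms:
602.8 x + 143.2 y = 45946.77
55.2 x + 403.6 y = -41946.28
Solving the 2×2 system: x ≈ 104.3, y ≈ -118.2 km.
Check against A (with the unrounded x, y): √((x + 129.1)²+(y + 185.1)²) = 242.80 ≈ 242.80 km. ✓

104.3 km east, -118.2 km north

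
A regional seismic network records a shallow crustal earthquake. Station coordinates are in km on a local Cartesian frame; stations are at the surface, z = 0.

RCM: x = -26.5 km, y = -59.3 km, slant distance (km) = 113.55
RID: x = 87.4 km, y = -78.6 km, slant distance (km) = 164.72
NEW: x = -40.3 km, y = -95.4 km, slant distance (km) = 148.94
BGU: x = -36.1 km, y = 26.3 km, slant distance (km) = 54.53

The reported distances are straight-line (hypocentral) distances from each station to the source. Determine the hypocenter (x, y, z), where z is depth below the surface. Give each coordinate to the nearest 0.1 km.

Each station gives a sphere (x−x_i)² + (y−y_i)² + z² = d_i² (stations at z=0).
Subtracting the RCM sphere from RID and NEW: z² cancels, leaving linear equations in x and y:
227.8 x − 38.6 y = -4641.10
-27.6 x − 72.2 y = -2783.01
Solving: x ≈ -13.000, y ≈ 43.515 km (keep extra digits for the depth step; rounded: -13.0, 43.5).
Then from the RCM sphere: z² = 113.55² − (x + 26.5)² − (y + 59.3)² with x = -13.000, y = 43.515, so z ≈ 46.265 ≈ 46.3 km.

(-13.0, 43.5, 46.3)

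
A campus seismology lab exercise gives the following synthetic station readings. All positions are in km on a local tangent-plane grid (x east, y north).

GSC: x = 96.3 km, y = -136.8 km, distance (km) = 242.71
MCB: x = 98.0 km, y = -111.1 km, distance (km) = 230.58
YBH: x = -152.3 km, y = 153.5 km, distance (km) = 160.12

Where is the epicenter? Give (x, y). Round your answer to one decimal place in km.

-103.5 km east, 1.0 km north

Circle about each station: (x − 96.3)² + (y + 136.8)² = 242.71²; (x − 98.0)² + (y + 111.1)² = 230.58²; (x + 152.3)² + (y − 153.5)² = 160.12².
Subtracting the GSC equation from the MCB and YBH equations removes the quadratic terms:
3.4 x + 51.4 y = -299.71
-497.2 x + 580.6 y = 52039.34
Solving the 2×2 system: x ≈ -103.5, y ≈ 1.0 km.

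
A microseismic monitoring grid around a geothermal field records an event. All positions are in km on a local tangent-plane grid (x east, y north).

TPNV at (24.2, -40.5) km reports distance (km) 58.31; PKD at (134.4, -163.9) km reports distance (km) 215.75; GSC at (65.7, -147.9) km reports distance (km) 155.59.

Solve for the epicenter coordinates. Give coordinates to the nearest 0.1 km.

-32.6 km east, -27.3 km north

Circle about each station: (x − 24.2)² + (y + 40.5)² = 58.31²; (x − 134.4)² + (y + 163.9)² = 215.75²; (x − 65.7)² + (y + 147.9)² = 155.59².
Subtracting the TPNV equation from the PKD and GSC equations removes the quadratic terms:
220.4 x − 246.8 y = -447.33
83.0 x − 214.8 y = 3156.82
Solving the 2×2 system: x ≈ -32.6, y ≈ -27.3 km.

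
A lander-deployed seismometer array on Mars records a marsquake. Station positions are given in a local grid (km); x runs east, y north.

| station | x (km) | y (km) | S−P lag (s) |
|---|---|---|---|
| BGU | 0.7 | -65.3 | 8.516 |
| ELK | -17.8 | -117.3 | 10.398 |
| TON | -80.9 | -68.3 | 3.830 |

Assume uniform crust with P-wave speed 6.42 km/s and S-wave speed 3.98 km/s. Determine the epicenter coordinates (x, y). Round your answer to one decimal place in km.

Distance from S−P lag: d = Δt · v_P v_S / (v_P − v_S) = Δt · (6.42·3.98)/(6.42−3.98) ≈ 10.4720·Δt.
So d_BGU = 89.18, d_ELK = 108.89, d_TON = 40.11 km.
Circle about each station: (x − 0.7)² + (y + 65.3)² = 89.18²; (x + 17.8)² + (y + 117.3)² = 108.89²; (x + 80.9)² + (y + 68.3)² = 40.11².
Subtracting the BGU equation from the ELK and TON equations removes the quadratic terms:
-37.0 x − 104.0 y = 5907.59
-163.2 x − 6.0 y = 13289.38
Solving the 2×2 system: x ≈ -80.4, y ≈ -28.2 km.

(-80.4, -28.2)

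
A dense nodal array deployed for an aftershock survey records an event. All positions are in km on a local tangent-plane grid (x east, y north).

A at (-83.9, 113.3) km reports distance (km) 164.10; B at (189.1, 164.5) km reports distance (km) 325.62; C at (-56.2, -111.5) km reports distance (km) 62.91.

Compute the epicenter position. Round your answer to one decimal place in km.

Circle about each station: (x + 83.9)² + (y − 113.3)² = 164.10²; (x − 189.1)² + (y − 164.5)² = 325.62²; (x + 56.2)² + (y + 111.5)² = 62.91².
Subtracting pairs of circle equations eliminates x²+y² and gives linear equations (the radical axes):
546.0 x + 102.4 y = -36156.61
55.4 x − 449.6 y = 18685.73
Solving the 2×2 system: x ≈ -57.1, y ≈ -48.6 km.

x ≈ -57.1 km, y ≈ -48.6 km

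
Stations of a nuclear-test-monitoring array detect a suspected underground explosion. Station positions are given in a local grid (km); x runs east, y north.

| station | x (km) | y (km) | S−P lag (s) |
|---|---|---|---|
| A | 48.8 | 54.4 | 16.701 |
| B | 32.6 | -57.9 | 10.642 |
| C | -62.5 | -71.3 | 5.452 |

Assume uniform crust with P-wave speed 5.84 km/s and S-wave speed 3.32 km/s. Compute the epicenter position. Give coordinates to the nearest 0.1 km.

(-45.4, -33.0)

Distance from S−P lag: d = Δt · v_P v_S / (v_P − v_S) = Δt · (5.84·3.32)/(5.84−3.32) ≈ 7.6940·Δt.
So d_A = 128.50, d_B = 81.88, d_C = 41.95 km.
Circle about each station: (x − 48.8)² + (y − 54.4)² = 128.50²; (x − 32.6)² + (y + 57.9)² = 81.88²; (x + 62.5)² + (y + 71.3)² = 41.95².
Subtracting the A equation from the B and C equations removes the quadratic terms:
-32.4 x − 224.6 y = 8882.29
-222.6 x − 251.4 y = 18401.59
Solving the 2×2 system: x ≈ -45.4, y ≈ -33.0 km.
Check against A (with the unrounded x, y): √((x − 48.8)²+(y − 54.4)²) = 128.50 ≈ 128.50 km. ✓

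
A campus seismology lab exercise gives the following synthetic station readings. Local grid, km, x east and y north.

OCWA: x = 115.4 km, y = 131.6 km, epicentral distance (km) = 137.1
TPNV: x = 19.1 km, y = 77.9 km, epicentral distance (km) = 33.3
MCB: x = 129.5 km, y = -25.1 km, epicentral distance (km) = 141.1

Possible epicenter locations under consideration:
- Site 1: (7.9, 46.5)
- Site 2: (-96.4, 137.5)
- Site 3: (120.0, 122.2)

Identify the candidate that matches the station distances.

For each candidate, compare |candidate − station| to the reported distance:
Site 1: residuals OCWA 0.0, TPNV 0.0, MCB 0.0 → max 0.0 km
Site 2: residuals OCWA 74.8, TPNV 96.7, MCB 137.2 → max 137.2 km
Site 3: residuals OCWA 126.6, TPNV 76.9, MCB 6.5 → max 126.6 km
Only Site 1 has all residuals ≈ 0.

Site 1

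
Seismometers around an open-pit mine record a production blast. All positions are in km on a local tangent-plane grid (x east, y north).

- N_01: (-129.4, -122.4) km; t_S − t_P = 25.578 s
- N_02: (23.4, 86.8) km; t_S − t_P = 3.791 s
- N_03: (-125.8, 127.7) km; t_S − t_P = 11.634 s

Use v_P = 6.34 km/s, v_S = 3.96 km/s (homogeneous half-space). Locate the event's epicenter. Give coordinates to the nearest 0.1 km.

(-3.6, 116.3)

Distance from S−P lag: d = Δt · v_P v_S / (v_P − v_S) = Δt · (6.34·3.96)/(6.34−3.96) ≈ 10.5489·Δt.
So d_N_01 = 269.82, d_N_02 = 39.99, d_N_03 = 122.73 km.
Circle about each station: (x + 129.4)² + (y + 122.4)² = 269.82²; (x − 23.4)² + (y − 86.8)² = 39.99²; (x + 125.8)² + (y − 127.7)² = 122.73².
Subtracting the N_01 equation from the N_02 and N_03 equations removes the quadratic terms:
305.6 x + 418.4 y = 47559.31
7.2 x + 500.2 y = 58146.99
Solving the 2×2 system: x ≈ -3.6, y ≈ 116.3 km.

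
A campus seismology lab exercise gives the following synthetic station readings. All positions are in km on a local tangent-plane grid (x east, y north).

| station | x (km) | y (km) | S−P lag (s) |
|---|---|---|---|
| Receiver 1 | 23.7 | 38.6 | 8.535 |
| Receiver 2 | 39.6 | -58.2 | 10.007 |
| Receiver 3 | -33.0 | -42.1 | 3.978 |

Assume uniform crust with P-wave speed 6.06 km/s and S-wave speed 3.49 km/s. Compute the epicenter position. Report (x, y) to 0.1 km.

Distance from S−P lag: d = Δt · v_P v_S / (v_P − v_S) = Δt · (6.06·3.49)/(6.06−3.49) ≈ 8.2293·Δt.
So d_Receiver 1 = 70.24, d_Receiver 2 = 82.35, d_Receiver 3 = 32.74 km.
Circle about each station: (x − 23.7)² + (y − 38.6)² = 70.24²; (x − 39.6)² + (y + 58.2)² = 82.35²; (x + 33.0)² + (y + 42.1)² = 32.74².
Subtracting the Receiver 1 equation from the Receiver 2 and Receiver 3 equations removes the quadratic terms:
31.8 x − 193.6 y = 1055.89
-113.4 x − 161.4 y = 4671.51
Solving the 2×2 system: x ≈ -27.1, y ≈ -9.9 km.

x ≈ -27.1 km, y ≈ -9.9 km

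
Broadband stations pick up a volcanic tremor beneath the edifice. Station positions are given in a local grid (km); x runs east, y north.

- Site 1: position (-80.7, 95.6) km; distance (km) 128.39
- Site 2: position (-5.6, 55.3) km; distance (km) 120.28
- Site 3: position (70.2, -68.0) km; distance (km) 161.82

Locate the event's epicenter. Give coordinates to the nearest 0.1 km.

(-87.7, -32.6)

Circle about each station: (x + 80.7)² + (y − 95.6)² = 128.39²; (x + 5.6)² + (y − 55.3)² = 120.28²; (x − 70.2)² + (y + 68.0)² = 161.82².
Subtracting the Site 1 equation from the Site 2 and Site 3 equations removes the quadratic terms:
150.2 x − 80.6 y = -10545.69
301.8 x − 327.2 y = -15801.53
Solving the 2×2 system: x ≈ -87.7, y ≈ -32.6 km.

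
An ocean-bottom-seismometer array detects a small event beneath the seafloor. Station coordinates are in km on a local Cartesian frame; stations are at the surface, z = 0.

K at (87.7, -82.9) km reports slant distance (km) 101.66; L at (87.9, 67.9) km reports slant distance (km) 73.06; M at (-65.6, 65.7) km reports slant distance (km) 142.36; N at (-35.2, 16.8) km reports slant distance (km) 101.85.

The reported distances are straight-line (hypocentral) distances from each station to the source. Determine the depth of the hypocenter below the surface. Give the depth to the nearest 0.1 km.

z ≈ 33.7 km

Each station gives a sphere (x−x_i)² + (y−y_i)² + z² = d_i² (stations at z=0).
Subtracting the K sphere from L and M: z² cancels, leaving linear equations in x and y:
0.4 x + 301.6 y = 2770.11
-306.6 x + 297.2 y = -15875.46
Solving: x ≈ 60.604, y ≈ 9.104 km (keep extra digits for the depth step; rounded: 60.6, 9.1).
Then from the K sphere: z² = 101.66² − (x − 87.7)² − (y + 82.9)² with x = 60.604, y = 9.104, so z ≈ 33.702 ≈ 33.7 km.
Check against N (with the unrounded solution): distance 101.85 ≈ 101.85 km. ✓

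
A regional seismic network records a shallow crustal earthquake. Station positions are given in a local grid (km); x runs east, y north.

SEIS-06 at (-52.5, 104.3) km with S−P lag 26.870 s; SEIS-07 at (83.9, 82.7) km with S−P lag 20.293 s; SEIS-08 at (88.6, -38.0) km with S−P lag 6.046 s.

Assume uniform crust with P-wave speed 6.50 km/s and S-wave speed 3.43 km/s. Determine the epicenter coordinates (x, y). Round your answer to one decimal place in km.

(51.2, -61.0)

Distance from S−P lag: d = Δt · v_P v_S / (v_P − v_S) = Δt · (6.50·3.43)/(6.50−3.43) ≈ 7.2622·Δt.
So d_SEIS-06 = 195.14, d_SEIS-07 = 147.37, d_SEIS-08 = 43.91 km.
Circle about each station: (x + 52.5)² + (y − 104.3)² = 195.14²; (x − 83.9)² + (y − 82.7)² = 147.37²; (x − 88.6)² + (y + 38.0)² = 43.91².
Subtracting the SEIS-06 equation from the SEIS-07 and SEIS-08 equations removes the quadratic terms:
272.8 x − 43.2 y = 16605.46
282.2 x − 284.6 y = 31810.75
Solving the 2×2 system: x ≈ 51.2, y ≈ -61.0 km.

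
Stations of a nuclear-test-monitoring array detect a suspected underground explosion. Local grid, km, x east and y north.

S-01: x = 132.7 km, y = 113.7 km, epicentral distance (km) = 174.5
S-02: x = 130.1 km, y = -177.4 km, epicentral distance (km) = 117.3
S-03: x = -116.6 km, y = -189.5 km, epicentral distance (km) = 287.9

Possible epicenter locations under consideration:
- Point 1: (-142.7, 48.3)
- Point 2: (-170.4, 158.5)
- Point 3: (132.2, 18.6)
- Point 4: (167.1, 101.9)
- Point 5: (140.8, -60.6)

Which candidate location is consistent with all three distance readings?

For each candidate, compare |candidate − station| to the reported distance:
Point 1: residuals S-01 108.6, S-02 236.8, S-03 48.7 → max 236.8 km
Point 2: residuals S-01 131.9, S-02 333.4, S-03 64.2 → max 333.4 km
Point 3: residuals S-01 79.4, S-02 78.7, S-03 36.5 → max 79.4 km
Point 4: residuals S-01 138.1, S-02 164.4, S-03 118.8 → max 164.4 km
Point 5: residuals S-01 0.0, S-02 0.0, S-03 0.0 → max 0.0 km
Only Point 5 has all residuals ≈ 0.

Point 5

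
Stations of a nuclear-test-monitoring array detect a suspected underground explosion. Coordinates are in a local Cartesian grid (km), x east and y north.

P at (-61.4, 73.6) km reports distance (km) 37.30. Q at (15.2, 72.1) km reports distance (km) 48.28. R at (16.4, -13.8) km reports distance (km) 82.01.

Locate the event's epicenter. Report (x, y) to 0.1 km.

(-29.6, 54.1)

Circle about each station: (x + 61.4)² + (y − 73.6)² = 37.30²; (x − 15.2)² + (y − 72.1)² = 48.28²; (x − 16.4)² + (y + 13.8)² = 82.01².
Subtracting the P equation from the Q and R equations removes the quadratic terms:
153.2 x − 3.0 y = -4697.14
155.6 x − 174.8 y = -14061.87
Solving the 2×2 system: x ≈ -29.6, y ≈ 54.1 km.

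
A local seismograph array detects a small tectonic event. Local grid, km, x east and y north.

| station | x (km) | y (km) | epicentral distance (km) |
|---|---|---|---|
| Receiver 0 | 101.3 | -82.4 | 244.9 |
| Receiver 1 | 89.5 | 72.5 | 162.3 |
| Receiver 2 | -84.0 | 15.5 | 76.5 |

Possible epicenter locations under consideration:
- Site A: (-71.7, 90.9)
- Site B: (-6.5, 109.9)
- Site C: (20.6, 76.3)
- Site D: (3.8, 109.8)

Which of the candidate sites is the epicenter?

For each candidate, compare |candidate − station| to the reported distance:
Site A: residuals Receiver 0 0.0, Receiver 1 0.1, Receiver 2 0.1 → max 0.1 km
Site B: residuals Receiver 0 24.4, Receiver 1 59.3, Receiver 2 45.6 → max 59.3 km
Site C: residuals Receiver 0 66.9, Receiver 1 93.3, Receiver 2 44.5 → max 93.3 km
Site D: residuals Receiver 0 29.4, Receiver 1 68.8, Receiver 2 52.3 → max 68.8 km
Only Site A has all residuals ≈ 0.

Site A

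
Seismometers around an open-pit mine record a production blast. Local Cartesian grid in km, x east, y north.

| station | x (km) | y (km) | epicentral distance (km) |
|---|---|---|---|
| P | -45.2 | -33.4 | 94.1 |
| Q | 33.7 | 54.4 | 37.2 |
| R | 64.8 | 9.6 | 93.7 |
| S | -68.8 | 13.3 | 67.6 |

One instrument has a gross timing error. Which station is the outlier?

Q

Solve using three stations at a time. Using P, R, S (subtract circle equations pairwise → linear system) gives (x, y) ≈ (-16.5, 56.3).
Distances from that point to each station vs reported:
  P: calculated 94.2 vs reported 94.1 → residual 0.1 km
  Q: calculated 50.2 vs reported 37.2 → residual 13.0 km
  R: calculated 93.8 vs reported 93.7 → residual 0.1 km
  S: calculated 67.7 vs reported 67.6 → residual 0.1 km
P, R, S are mutually consistent (residuals ≈ 0); Q is off by 13.0 km.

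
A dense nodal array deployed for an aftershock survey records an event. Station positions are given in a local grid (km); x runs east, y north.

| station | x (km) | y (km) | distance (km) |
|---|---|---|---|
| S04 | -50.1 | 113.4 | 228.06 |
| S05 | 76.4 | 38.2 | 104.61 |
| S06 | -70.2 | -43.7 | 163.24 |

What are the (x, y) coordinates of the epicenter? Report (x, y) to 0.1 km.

Circle about each station: (x + 50.1)² + (y − 113.4)² = 228.06²; (x − 76.4)² + (y − 38.2)² = 104.61²; (x + 70.2)² + (y + 43.7)² = 163.24².
Subtracting the S04 equation from the S05 and S06 equations removes the quadratic terms:
253.0 x − 150.4 y = 32994.74
-40.2 x − 314.2 y = 16832.23
Solving the 2×2 system: x ≈ 91.6, y ≈ -65.3 km.
Check against S04 (with the unrounded x, y): √((x + 50.1)²+(y − 113.4)²) = 228.06 ≈ 228.06 km. ✓

(91.6, -65.3)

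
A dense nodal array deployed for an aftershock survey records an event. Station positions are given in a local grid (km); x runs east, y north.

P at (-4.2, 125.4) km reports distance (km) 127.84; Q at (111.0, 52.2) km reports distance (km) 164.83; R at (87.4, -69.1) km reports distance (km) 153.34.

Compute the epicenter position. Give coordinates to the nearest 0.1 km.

-46.9 km east, 4.9 km north

Circle about each station: (x + 4.2)² + (y − 125.4)² = 127.84²; (x − 111.0)² + (y − 52.2)² = 164.83²; (x − 87.4)² + (y + 69.1)² = 153.34².
Subtracting the P equation from the Q and R equations removes the quadratic terms:
230.4 x − 146.4 y = -11522.82
183.2 x − 389.0 y = -10499.32
Solving the 2×2 system: x ≈ -46.9, y ≈ 4.9 km.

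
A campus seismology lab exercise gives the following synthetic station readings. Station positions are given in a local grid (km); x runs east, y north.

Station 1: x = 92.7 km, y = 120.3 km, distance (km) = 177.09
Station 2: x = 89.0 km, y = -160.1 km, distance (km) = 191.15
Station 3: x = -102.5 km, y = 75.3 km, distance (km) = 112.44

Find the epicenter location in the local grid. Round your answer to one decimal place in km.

Circle about each station: (x − 92.7)² + (y − 120.3)² = 177.09²; (x − 89.0)² + (y + 160.1)² = 191.15²; (x + 102.5)² + (y − 75.3)² = 112.44².
Subtracting the Station 1 equation from the Station 2 and Station 3 equations removes the quadratic terms:
-7.4 x − 560.8 y = 5310.18
-390.4 x − 90.0 y = 11829.07
Solving the 2×2 system: x ≈ -28.2, y ≈ -9.1 km.
Check against Station 1 (with the unrounded x, y): √((x − 92.7)²+(y − 120.3)²) = 177.09 ≈ 177.09 km. ✓

-28.2 km east, -9.1 km north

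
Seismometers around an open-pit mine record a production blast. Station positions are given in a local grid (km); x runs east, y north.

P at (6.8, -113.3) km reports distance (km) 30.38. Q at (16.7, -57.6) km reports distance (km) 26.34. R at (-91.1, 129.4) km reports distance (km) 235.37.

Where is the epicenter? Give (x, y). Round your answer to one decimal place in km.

10.1 km east, -83.1 km north

Circle about each station: (x − 6.8)² + (y + 113.3)² = 30.38²; (x − 16.7)² + (y + 57.6)² = 26.34²; (x + 91.1)² + (y − 129.4)² = 235.37².
Subtracting the P equation from the Q and R equations removes the quadratic terms:
19.8 x + 111.4 y = -9057.33
-195.8 x + 485.4 y = -42315.65
Solving the 2×2 system: x ≈ 10.1, y ≈ -83.1 km.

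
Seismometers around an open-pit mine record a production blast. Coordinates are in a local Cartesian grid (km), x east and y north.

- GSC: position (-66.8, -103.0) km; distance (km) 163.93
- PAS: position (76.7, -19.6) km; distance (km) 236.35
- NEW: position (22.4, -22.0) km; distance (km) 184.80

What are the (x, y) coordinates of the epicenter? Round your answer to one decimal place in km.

Circle about each station: (x + 66.8)² + (y + 103.0)² = 163.93²; (x − 76.7)² + (y + 19.6)² = 236.35²; (x − 22.4)² + (y + 22.0)² = 184.80².
Subtracting pairs of circle equations eliminates x²+y² and gives linear equations (the radical axes):
287.0 x + 166.8 y = -37792.47
178.4 x + 162.0 y = -21363.48
Solving the 2×2 system: x ≈ -152.9, y ≈ 36.5 km.
Check against GSC (with the unrounded x, y): √((x + 66.8)²+(y + 103.0)²) = 163.93 ≈ 163.93 km. ✓

-152.9 km east, 36.5 km north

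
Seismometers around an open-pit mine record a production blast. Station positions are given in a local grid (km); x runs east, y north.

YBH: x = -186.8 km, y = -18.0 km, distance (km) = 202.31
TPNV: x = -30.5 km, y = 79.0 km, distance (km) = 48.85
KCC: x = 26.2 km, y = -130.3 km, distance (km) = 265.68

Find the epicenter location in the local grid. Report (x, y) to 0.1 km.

Circle about each station: (x + 186.8)² + (y + 18.0)² = 202.31²; (x + 30.5)² + (y − 79.0)² = 48.85²; (x − 26.2)² + (y + 130.3)² = 265.68².
Subtracting the YBH equation from the TPNV and KCC equations removes the quadratic terms:
312.6 x + 194.0 y = 10496.02
426.0 x − 224.6 y = -47210.24
Solving the 2×2 system: x ≈ -44.5, y ≈ 125.8 km.

(-44.5, 125.8)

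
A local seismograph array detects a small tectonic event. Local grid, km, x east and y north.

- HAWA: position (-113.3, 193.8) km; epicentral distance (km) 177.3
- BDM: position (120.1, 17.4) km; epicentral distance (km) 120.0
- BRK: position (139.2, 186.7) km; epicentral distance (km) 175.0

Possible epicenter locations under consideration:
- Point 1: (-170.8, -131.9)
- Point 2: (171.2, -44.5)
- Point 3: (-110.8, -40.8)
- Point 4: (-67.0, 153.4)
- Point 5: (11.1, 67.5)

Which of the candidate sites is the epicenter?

Point 5

For each candidate, compare |candidate − station| to the reported distance:
Point 1: residuals HAWA 153.4, BDM 207.0, BRK 269.5 → max 269.5 km
Point 2: residuals HAWA 193.8, BDM 39.7, BRK 58.4 → max 193.8 km
Point 3: residuals HAWA 57.3, BDM 118.1, BRK 163.0 → max 163.0 km
Point 4: residuals HAWA 115.9, BDM 111.3, BRK 33.9 → max 115.9 km
Point 5: residuals HAWA 0.0, BDM 0.0, BRK 0.0 → max 0.0 km
Only Point 5 has all residuals ≈ 0.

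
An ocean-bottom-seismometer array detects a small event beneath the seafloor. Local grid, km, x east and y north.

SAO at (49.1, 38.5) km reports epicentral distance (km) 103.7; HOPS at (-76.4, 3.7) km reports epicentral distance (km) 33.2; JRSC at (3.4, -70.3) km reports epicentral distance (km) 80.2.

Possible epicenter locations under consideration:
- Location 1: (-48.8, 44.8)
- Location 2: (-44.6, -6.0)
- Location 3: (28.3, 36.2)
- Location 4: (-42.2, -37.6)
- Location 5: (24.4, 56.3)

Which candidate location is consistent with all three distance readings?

For each candidate, compare |candidate − station| to the reported distance:
Location 1: residuals SAO 5.6, HOPS 16.3, JRSC 46.2 → max 46.2 km
Location 2: residuals SAO 0.0, HOPS 0.0, JRSC 0.0 → max 0.0 km
Location 3: residuals SAO 82.8, HOPS 76.4, JRSC 29.2 → max 82.8 km
Location 4: residuals SAO 15.2, HOPS 20.4, JRSC 24.1 → max 24.1 km
Location 5: residuals SAO 73.3, HOPS 80.5, JRSC 48.1 → max 80.5 km
Only Location 2 has all residuals ≈ 0.

Location 2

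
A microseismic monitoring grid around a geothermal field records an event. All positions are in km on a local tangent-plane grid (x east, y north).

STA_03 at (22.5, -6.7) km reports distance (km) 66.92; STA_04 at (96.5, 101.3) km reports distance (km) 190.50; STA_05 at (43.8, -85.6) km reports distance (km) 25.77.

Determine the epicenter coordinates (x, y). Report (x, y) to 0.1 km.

x ≈ 21.0 km, y ≈ -73.6 km

Circle about each station: (x − 22.5)² + (y + 6.7)² = 66.92²; (x − 96.5)² + (y − 101.3)² = 190.50²; (x − 43.8)² + (y + 85.6)² = 25.77².
Subtracting the STA_03 equation from the STA_04 and STA_05 equations removes the quadratic terms:
148.0 x + 216.0 y = -12789.16
42.6 x − 157.8 y = 12508.85
Solving the 2×2 system: x ≈ 21.0, y ≈ -73.6 km.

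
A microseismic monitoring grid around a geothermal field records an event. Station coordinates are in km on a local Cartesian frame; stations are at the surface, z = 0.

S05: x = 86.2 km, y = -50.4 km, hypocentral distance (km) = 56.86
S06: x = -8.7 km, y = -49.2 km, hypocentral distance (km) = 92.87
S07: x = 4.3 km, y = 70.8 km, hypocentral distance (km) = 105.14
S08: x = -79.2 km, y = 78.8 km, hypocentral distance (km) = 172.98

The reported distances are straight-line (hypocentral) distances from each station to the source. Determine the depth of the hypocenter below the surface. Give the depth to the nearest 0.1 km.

Each station gives a sphere (x−x_i)² + (y−y_i)² + z² = d_i² (stations at z=0).
Subtracting the S05 sphere from S06 and S07: z² cancels, leaving linear equations in x and y:
-189.8 x + 2.4 y = -12866.05
-163.8 x + 242.4 y = -12760.83
Solving: x ≈ 67.700, y ≈ -6.896 km (keep extra digits for the depth step; rounded: 67.7, -6.9).
Then from the S05 sphere: z² = 56.86² − (x − 86.2)² − (y + 50.4)² with x = 67.700, y = -6.896, so z ≈ 31.594 ≈ 31.6 km.

31.6 km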